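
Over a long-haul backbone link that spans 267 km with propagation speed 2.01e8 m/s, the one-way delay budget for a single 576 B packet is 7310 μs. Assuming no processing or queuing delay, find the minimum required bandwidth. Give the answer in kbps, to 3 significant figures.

770 kbps

L = 4608 bits.
Propagation delay = 267000 / 2.01e+08 = 1328.36 μs.
Transmission budget = 7310 − 1328.36 = 5981.64 μs.
R ≥ L / t_tx = 4608 bits / 0.00598164 s = 770 kbps.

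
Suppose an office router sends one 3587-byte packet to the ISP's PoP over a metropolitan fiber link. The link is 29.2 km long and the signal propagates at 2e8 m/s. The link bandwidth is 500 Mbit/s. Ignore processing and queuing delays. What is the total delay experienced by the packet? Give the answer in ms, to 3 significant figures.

L = 3587 × 8 = 28696 bits.
Transmission delay = L/R = 28696 / 500000000 = 0.057392 ms.
Propagation delay = d/s = 29200 m / 200000000 m/s = 0.146 ms.
Total = 0.203 ms.

0.203 ms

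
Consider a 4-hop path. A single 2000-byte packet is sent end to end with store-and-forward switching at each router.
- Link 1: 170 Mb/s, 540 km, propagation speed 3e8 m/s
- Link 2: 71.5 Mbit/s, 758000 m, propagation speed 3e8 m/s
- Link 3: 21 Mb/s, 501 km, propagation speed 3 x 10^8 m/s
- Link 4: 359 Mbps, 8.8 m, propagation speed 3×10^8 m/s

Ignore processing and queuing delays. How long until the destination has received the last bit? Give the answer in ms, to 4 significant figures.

L = 2000 × 8 = 16000 bits.
Transmission delays (L/R per hop): 0.0941176, 0.223776, 0.761905, 0.0445682 ms; sum = 1.12437 ms.
Propagation delays (d/s per hop): 1.8, 2.52667, 1.67, 2.93333e-05 ms; sum = 5.9967 ms.
End-to-end = 7.121 ms.

7.121 ms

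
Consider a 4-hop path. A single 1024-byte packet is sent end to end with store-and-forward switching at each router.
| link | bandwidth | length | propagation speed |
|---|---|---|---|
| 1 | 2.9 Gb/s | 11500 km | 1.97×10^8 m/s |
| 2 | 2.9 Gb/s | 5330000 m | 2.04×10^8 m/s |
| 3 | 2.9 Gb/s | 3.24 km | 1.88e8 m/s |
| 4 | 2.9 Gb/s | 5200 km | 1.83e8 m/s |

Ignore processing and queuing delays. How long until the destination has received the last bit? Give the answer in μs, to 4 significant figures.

L = 1024 × 8 = 8192 bits.
Transmission delay per hop = L/R = 8192/2900000000 = 2.82483 μs; 4 hops → 11.2993 μs.
Propagation delays (d/s per hop): 58375.6, 26127.5, 17.234, 28415.3 μs; sum = 112936 μs.
End-to-end = 112900 μs.

112900 μs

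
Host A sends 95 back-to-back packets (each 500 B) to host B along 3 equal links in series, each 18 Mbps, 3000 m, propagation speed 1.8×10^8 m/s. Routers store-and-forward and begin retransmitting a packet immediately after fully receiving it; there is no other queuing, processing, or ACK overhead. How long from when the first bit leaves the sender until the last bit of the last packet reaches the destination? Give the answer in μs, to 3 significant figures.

Per-hop transmission t_tx = L/R = 4000/18000000 = 222.222 μs.
Per-hop propagation t_prop = 3000/180000000 = 16.6667 μs.
Pipeline fill: first packet needs 3·t_tx to clear all hops; remaining 94 packets each add one t_tx.
Total = (3+95-1)·t_tx + 3·t_prop = 97·222.222 + 3·16.6667 = 21600 μs.

21600 μs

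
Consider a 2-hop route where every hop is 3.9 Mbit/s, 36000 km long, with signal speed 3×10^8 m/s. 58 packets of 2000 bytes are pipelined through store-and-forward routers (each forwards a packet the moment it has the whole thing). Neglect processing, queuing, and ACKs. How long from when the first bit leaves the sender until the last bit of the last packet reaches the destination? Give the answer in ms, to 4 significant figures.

482.1 ms

Per-hop transmission t_tx = L/R = 16000/3900000 = 4.10256 ms.
Per-hop propagation t_prop = 36000000/300000000 = 120 ms.
Pipeline fill: first packet needs 2·t_tx to clear all hops; remaining 57 packets each add one t_tx.
Total = (2+58-1)·t_tx + 2·t_prop = 59·4.10256 + 2·120 = 482.1 ms.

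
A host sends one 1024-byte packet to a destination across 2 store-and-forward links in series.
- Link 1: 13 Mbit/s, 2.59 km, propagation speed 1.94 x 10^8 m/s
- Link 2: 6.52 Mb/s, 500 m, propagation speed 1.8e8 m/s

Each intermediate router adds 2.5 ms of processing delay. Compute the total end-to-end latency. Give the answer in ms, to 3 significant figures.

L = 1024 × 8 = 8192 bits.
Transmission delays (L/R per hop): 0.630154, 1.25644 ms; sum = 1.8866 ms.
Propagation delays (d/s per hop): 0.0133505, 0.00277778 ms; sum = 0.0161283 ms.
Processing at 1 router(s): 1 × 2.5 ms = 2.5 ms.
End-to-end = 4.40 ms.

4.40 ms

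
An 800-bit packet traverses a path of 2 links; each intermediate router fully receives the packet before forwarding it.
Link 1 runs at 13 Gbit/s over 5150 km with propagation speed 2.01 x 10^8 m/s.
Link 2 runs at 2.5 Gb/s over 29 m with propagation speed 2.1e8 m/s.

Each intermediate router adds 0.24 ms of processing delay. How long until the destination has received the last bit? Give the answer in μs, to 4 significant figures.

25860 μs

Transmission delays (L/R per hop): 0.0615385, 0.32 μs; sum = 0.381538 μs.
Propagation delays (d/s per hop): 25621.9, 0.138095 μs; sum = 25622 μs.
Processing at 1 router(s): 1 × 0.24 ms = 240 μs.
End-to-end = 25860 μs.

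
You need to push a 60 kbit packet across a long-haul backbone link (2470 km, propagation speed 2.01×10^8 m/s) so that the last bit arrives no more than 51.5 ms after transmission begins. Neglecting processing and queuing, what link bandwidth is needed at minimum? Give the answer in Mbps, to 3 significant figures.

1.53 Mbps

Propagation delay = 2470000 / 2.01e+08 = 12.2886 ms.
Transmission budget = 51.5 − 12.2886 = 39.2114 ms.
R ≥ L / t_tx = 60000 bits / 0.0392114 s = 1.53 Mbps.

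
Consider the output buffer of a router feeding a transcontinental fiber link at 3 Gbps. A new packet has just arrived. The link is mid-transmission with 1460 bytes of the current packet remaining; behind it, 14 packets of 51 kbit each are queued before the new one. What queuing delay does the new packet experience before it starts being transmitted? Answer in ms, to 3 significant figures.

0.242 ms

Each queued packet: L/R = 51000/3000000000 = 0.017 ms.
14 queued → 0.238 ms.
Plus remaining 11680 bits of current packet: 0.00389333 ms.
Queuing delay = 0.242 ms.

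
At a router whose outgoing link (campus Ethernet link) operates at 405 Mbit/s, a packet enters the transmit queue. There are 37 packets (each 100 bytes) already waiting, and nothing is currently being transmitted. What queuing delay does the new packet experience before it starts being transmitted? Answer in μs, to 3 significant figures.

Each queued packet: L/R = 800/405000000 = 1.97531 μs.
37 queued → 73.0864 μs.
Queuing delay = 73.1 μs.

73.1 μs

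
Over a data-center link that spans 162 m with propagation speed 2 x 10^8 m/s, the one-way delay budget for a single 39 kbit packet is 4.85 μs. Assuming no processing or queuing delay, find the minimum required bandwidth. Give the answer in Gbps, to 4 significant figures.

Propagation delay = 162 / 200000000 = 0.81 μs.
Transmission budget = 4.85 − 0.81 = 4.04 μs.
R ≥ L / t_tx = 39000 bits / 4.04e-06 s = 9.653 Gbps.

9.653 Gbps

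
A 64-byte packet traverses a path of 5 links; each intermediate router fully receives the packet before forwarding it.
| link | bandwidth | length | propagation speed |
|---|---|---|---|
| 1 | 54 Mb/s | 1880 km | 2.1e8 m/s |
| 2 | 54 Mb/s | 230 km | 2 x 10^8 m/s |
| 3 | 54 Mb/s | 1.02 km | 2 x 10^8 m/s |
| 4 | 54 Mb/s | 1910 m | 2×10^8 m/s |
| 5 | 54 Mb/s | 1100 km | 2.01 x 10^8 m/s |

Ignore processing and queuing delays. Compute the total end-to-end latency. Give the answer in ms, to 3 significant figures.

15.6 ms

L = 64 × 8 = 512 bits.
Transmission delay per hop = L/R = 512/54000000 = 0.00948148 ms; 5 hops → 0.0474074 ms.
Propagation delays (d/s per hop): 8.95238, 1.15, 0.0051, 0.00955, 5.47264 ms; sum = 15.5897 ms.
End-to-end = 15.6 ms.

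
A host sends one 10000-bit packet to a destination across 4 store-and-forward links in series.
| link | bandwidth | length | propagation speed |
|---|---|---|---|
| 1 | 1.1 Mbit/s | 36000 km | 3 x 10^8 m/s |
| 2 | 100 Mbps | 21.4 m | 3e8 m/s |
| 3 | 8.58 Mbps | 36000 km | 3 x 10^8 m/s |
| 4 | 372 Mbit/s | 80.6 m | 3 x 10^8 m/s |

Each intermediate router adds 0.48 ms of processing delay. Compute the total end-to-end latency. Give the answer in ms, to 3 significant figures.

252 ms

Transmission delays (L/R per hop): 9.09091, 0.1, 1.1655, 0.0268817 ms; sum = 10.3833 ms.
Propagation delays (d/s per hop): 120, 7.13333e-05, 120, 0.000268667 ms; sum = 240 ms.
Processing at 3 router(s): 3 × 0.48 ms = 1.44 ms.
End-to-end = 252 ms.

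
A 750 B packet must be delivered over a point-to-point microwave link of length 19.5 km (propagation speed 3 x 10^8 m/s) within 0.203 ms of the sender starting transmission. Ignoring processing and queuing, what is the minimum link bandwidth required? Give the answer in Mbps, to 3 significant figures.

43.5 Mbps

L = 6000 bits.
Propagation delay = 19500 / 300000000 = 0.065 ms.
Transmission budget = 0.203 − 0.065 = 0.138 ms.
R ≥ L / t_tx = 6000 bits / 0.000138 s = 43.5 Mbps.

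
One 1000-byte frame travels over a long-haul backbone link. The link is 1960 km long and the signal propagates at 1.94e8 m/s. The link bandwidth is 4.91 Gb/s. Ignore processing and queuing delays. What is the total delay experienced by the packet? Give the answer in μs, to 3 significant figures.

L = 1000 × 8 = 8000 bits.
Transmission delay = L/R = 8000 / 4910000000 = 1.62933 μs.
Propagation delay = d/s = 1960000 m / 194000000 m/s = 10103.1 μs.
Total = 10100 μs.

10100 μs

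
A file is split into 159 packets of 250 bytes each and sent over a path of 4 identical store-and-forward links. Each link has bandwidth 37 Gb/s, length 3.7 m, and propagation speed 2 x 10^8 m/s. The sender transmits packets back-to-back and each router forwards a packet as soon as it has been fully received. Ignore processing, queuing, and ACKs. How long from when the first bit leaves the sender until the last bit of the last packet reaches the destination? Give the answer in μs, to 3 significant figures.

Per-hop transmission t_tx = L/R = 2000/37000000000 = 0.0540541 μs.
Per-hop propagation t_prop = 3.7/200000000 = 0.0185 μs.
Pipeline fill: first packet needs 4·t_tx to clear all hops; remaining 158 packets each add one t_tx.
Total = (4+159-1)·t_tx + 4·t_prop = 162·0.0540541 + 4·0.0185 = 8.83 μs.

8.83 μs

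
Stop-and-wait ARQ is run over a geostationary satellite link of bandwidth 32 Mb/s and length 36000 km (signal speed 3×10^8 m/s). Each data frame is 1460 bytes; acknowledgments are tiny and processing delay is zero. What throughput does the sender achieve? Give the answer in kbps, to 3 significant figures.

t_tx = L/R = 11680/32000000 = 0.000365 s.
t_prop = 36000000/300000000 = 0.12 s; RTT = 0.24 s.
Cycle = t_tx + RTT = 0.240365 s.
Throughput = L / cycle = 11680 / 0.240365 = 48.6 kbps.

48.6 kbps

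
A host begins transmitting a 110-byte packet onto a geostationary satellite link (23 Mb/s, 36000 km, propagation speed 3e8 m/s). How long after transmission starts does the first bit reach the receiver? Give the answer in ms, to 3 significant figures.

120 ms

First bit experiences only propagation delay: d/s = 36000000/300000000 = 120 ms.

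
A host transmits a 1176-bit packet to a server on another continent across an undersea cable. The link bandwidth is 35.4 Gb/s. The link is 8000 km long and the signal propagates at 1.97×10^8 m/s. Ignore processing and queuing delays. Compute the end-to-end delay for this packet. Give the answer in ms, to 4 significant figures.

40.61 ms

Transmission delay = L/R = 1176 / 35400000000 = 3.32203e-05 ms.
Propagation delay = d/s = 8000000 m / 197000000 m/s = 40.6091 ms.
Total = 40.61 ms.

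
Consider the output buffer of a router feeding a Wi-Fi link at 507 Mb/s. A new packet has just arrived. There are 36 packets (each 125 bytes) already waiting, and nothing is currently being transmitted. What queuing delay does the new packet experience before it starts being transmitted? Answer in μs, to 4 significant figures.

71.01 μs

Each queued packet: L/R = 1000/507000000 = 1.97239 μs.
36 queued → 71.0059 μs.
Queuing delay = 71.01 μs.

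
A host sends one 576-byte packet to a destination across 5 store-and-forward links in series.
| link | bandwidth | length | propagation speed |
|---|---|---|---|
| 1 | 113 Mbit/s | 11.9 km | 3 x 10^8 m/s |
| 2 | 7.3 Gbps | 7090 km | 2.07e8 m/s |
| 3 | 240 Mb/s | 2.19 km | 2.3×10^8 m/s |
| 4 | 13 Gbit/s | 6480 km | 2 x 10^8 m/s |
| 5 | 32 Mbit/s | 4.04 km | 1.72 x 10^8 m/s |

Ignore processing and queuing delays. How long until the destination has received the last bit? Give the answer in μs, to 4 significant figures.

66930 μs

L = 576 × 8 = 4608 bits.
Transmission delays (L/R per hop): 40.7788, 0.631233, 19.2, 0.354462, 144 μs; sum = 204.964 μs.
Propagation delays (d/s per hop): 39.6667, 34251.2, 9.52174, 32400, 23.4884 μs; sum = 66723.9 μs.
End-to-end = 66930 μs.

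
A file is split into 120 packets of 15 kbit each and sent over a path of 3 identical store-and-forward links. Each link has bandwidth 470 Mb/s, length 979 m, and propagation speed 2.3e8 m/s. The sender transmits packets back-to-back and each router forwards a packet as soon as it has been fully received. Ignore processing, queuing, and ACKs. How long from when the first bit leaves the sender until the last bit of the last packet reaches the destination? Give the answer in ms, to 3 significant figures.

Per-hop transmission t_tx = L/R = 15000/470000000 = 0.0319149 ms.
Per-hop propagation t_prop = 979/2.3e+08 = 0.00425652 ms.
Pipeline fill: first packet needs 3·t_tx to clear all hops; remaining 119 packets each add one t_tx.
Total = (3+120-1)·t_tx + 3·t_prop = 122·0.0319149 + 3·0.00425652 = 3.91 ms.

3.91 ms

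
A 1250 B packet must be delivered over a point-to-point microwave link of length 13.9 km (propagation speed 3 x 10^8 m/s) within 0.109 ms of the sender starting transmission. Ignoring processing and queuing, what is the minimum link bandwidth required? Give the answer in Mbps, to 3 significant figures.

L = 10000 bits.
Propagation delay = 13900 / 300000000 = 0.0463333 ms.
Transmission budget = 0.109 − 0.0463333 = 0.0626667 ms.
R ≥ L / t_tx = 10000 bits / 6.26667e-05 s = 160 Mbps.

160 Mbps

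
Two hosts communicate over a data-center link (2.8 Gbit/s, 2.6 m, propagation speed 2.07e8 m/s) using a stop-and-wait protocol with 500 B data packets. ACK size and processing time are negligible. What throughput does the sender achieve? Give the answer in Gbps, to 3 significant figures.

t_tx = L/R = 4000/2800000000 = 1.42857e-06 s.
t_prop = 2.6/2.07e+08 = 1.25604e-08 s; RTT = 2.51208e-08 s.
Cycle = t_tx + RTT = 1.45369e-06 s.
Throughput = L / cycle = 4000 / 1.45369e-06 = 2.75 Gbps.

2.75 Gbps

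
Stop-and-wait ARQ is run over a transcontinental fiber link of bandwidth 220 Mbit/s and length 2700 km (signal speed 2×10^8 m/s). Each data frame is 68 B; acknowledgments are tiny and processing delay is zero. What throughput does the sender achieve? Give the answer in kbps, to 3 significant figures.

20.1 kbps

t_tx = L/R = 544/220000000 = 2.47273e-06 s.
t_prop = 2700000/200000000 = 0.0135 s; RTT = 0.027 s.
Cycle = t_tx + RTT = 0.0270025 s.
Throughput = L / cycle = 544 / 0.0270025 = 20.1 kbps.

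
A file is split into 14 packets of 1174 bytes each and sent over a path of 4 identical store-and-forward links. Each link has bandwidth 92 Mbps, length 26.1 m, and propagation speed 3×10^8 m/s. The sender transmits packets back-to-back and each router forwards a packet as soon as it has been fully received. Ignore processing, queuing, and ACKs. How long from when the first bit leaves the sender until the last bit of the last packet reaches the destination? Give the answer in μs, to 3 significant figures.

Per-hop transmission t_tx = L/R = 9392/92000000 = 102.087 μs.
Per-hop propagation t_prop = 26.1/300000000 = 0.087 μs.
Pipeline fill: first packet needs 4·t_tx to clear all hops; remaining 13 packets each add one t_tx.
Total = (4+14-1)·t_tx + 4·t_prop = 17·102.087 + 4·0.087 = 1740 μs.

1740 μs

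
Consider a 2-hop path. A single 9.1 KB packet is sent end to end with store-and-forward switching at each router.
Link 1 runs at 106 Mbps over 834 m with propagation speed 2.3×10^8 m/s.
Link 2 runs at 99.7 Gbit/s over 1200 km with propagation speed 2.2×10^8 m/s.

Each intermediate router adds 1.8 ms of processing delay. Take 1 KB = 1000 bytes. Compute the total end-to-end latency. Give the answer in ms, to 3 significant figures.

L = 72800 bits.
Transmission delays (L/R per hop): 0.686792, 0.000730191 ms; sum = 0.687523 ms.
Propagation delays (d/s per hop): 0.00362609, 5.45455 ms; sum = 5.45817 ms.
Processing at 1 router(s): 1 × 1.8 ms = 1.8 ms.
End-to-end = 7.95 ms.

7.95 ms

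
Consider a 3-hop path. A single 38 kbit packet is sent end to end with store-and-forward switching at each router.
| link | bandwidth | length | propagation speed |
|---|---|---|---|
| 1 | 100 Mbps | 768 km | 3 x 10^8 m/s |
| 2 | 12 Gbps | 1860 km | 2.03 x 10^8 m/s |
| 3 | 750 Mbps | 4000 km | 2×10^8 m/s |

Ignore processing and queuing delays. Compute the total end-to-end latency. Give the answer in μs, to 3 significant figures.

L = 38000 bits.
Transmission delays (L/R per hop): 380, 3.16667, 50.6667 μs; sum = 433.833 μs.
Propagation delays (d/s per hop): 2560, 9162.56, 20000 μs; sum = 31722.6 μs.
End-to-end = 32200 μs.

32200 μs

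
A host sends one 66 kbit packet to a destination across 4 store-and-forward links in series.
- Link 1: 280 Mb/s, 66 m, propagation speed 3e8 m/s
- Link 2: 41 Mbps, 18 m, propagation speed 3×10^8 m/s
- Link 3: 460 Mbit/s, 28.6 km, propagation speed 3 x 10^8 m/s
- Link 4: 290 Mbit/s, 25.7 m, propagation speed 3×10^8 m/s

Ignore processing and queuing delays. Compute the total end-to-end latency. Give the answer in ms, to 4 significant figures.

2.312 ms

L = 66000 bits.
Transmission delays (L/R per hop): 0.235714, 1.60976, 0.143478, 0.227586 ms; sum = 2.21653 ms.
Propagation delays (d/s per hop): 0.00022, 6e-05, 0.0953333, 8.56667e-05 ms; sum = 0.095699 ms.
End-to-end = 2.312 ms.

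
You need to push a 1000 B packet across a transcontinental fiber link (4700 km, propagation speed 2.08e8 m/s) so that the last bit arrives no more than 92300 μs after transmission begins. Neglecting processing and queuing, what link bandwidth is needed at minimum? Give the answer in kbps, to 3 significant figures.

115 kbps

L = 8000 bits.
Propagation delay = 4700000 / 208000000 = 22596.2 μs.
Transmission budget = 92300 − 22596.2 = 69703.8 μs.
R ≥ L / t_tx = 8000 bits / 0.0697038 s = 115 kbps.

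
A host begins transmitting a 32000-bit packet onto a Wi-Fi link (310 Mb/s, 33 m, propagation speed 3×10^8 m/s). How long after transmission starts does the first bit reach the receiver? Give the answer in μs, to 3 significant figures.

First bit experiences only propagation delay: d/s = 33/300000000 = 0.110 μs.

0.110 μs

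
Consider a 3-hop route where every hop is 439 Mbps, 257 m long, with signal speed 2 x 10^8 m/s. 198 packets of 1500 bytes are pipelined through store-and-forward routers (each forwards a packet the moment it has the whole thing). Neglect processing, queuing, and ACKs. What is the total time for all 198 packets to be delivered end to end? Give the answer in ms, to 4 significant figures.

5.471 ms

Per-hop transmission t_tx = L/R = 12000/439000000 = 0.0273349 ms.
Per-hop propagation t_prop = 257/200000000 = 0.001285 ms.
Pipeline fill: first packet needs 3·t_tx to clear all hops; remaining 197 packets each add one t_tx.
Total = (3+198-1)·t_tx + 3·t_prop = 200·0.0273349 + 3·0.001285 = 5.471 ms.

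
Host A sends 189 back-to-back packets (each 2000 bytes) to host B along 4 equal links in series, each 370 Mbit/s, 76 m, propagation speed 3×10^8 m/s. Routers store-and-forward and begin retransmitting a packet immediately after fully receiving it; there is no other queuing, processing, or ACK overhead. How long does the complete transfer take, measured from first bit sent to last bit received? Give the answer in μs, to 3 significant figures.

Per-hop transmission t_tx = L/R = 16000/370000000 = 43.2432 μs.
Per-hop propagation t_prop = 76/300000000 = 0.253333 μs.
Pipeline fill: first packet needs 4·t_tx to clear all hops; remaining 188 packets each add one t_tx.
Total = (4+189-1)·t_tx + 4·t_prop = 192·43.2432 + 4·0.253333 = 8300 μs.

8300 μs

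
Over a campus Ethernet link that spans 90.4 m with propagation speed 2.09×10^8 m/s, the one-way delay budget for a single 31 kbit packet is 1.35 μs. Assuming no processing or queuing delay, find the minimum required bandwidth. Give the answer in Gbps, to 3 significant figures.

33.8 Gbps

Propagation delay = 90.4 / 209000000 = 0.432536 μs.
Transmission budget = 1.35 − 0.432536 = 0.917464 μs.
R ≥ L / t_tx = 31000 bits / 9.17464e-07 s = 33.8 Gbps.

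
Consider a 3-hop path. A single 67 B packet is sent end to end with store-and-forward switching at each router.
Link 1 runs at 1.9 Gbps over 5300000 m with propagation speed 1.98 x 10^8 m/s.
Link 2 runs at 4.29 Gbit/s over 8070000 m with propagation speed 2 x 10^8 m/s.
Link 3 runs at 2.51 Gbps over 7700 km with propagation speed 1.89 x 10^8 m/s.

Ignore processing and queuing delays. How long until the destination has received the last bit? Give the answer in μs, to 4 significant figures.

L = 67 × 8 = 536 bits.
Transmission delays (L/R per hop): 0.282105, 0.124942, 0.213546 μs; sum = 0.620593 μs.
Propagation delays (d/s per hop): 26767.7, 40350, 40740.7 μs; sum = 107858 μs.
End-to-end = 107900 μs.

107900 μs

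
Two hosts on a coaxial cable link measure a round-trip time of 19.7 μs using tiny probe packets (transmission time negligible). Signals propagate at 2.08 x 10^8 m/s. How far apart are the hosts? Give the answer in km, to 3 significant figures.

One-way propagation = RTT/2 = 9.85 μs.
d = s × t = 208000000 × 9.85e-06 = 2.05 km.

2.05 km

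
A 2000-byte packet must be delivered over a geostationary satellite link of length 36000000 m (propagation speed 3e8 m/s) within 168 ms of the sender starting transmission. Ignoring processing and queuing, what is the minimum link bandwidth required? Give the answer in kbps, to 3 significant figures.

L = 16000 bits.
Propagation delay = 36000000 / 300000000 = 120 ms.
Transmission budget = 168 − 120 = 48 ms.
R ≥ L / t_tx = 16000 bits / 0.048 s = 333 kbps.

333 kbps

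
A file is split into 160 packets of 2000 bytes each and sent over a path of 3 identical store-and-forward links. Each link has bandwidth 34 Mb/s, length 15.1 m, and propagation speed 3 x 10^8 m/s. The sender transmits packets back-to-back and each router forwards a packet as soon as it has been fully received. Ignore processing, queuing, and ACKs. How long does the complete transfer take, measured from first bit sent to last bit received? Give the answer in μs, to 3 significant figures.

76200 μs

Per-hop transmission t_tx = L/R = 16000/34000000 = 470.588 μs.
Per-hop propagation t_prop = 15.1/300000000 = 0.0503333 μs.
Pipeline fill: first packet needs 3·t_tx to clear all hops; remaining 159 packets each add one t_tx.
Total = (3+160-1)·t_tx + 3·t_prop = 162·470.588 + 3·0.0503333 = 76200 μs.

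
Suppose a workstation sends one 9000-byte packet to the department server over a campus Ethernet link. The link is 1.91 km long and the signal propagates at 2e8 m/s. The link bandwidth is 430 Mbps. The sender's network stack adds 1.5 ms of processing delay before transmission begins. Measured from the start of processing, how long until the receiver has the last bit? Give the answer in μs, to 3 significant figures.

1680 μs

L = 9000 × 8 = 72000 bits.
Transmission delay = L/R = 72000 / 430000000 = 167.442 μs.
Propagation delay = d/s = 1910 m / 200000000 m/s = 9.55 μs.
Plus processing delay 1.5 ms = 1500 μs.
Total = 1680 μs.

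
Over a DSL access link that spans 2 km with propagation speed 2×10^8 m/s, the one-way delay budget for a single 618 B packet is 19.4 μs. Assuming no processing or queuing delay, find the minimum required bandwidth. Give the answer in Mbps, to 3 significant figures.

L = 4944 bits.
Propagation delay = 2000 / 200000000 = 10 μs.
Transmission budget = 19.4 − 10 = 9.4 μs.
R ≥ L / t_tx = 4944 bits / 9.4e-06 s = 526 Mbps.

526 Mbps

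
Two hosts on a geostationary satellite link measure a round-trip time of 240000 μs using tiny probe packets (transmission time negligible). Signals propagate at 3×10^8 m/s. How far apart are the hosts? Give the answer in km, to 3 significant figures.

One-way propagation = RTT/2 = 120000 μs.
d = s × t = 300000000 × 0.12 = 36000 km.

36000 km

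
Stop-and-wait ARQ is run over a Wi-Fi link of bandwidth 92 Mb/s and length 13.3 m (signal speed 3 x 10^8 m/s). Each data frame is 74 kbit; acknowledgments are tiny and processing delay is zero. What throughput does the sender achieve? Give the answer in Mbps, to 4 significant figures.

91.99 Mbps

t_tx = L/R = 74000/92000000 = 0.000804348 s.
t_prop = 13.3/300000000 = 4.43333e-08 s; RTT = 8.86667e-08 s.
Cycle = t_tx + RTT = 0.000804436 s.
Throughput = L / cycle = 74000 / 0.000804436 = 91.99 Mbps.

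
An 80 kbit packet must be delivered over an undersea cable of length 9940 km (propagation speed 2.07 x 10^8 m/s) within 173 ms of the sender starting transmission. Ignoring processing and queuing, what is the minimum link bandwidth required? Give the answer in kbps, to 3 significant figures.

640 kbps

Propagation delay = 9940000 / 2.07e+08 = 48.0193 ms.
Transmission budget = 173 − 48.0193 = 124.981 ms.
R ≥ L / t_tx = 80000 bits / 0.124981 s = 640 kbps.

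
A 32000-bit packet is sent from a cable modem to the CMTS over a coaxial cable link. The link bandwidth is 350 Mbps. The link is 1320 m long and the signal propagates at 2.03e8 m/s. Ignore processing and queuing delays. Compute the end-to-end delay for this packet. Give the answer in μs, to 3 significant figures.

97.9 μs

Transmission delay = L/R = 32000 / 350000000 = 91.4286 μs.
Propagation delay = d/s = 1320 m / 2.03e+08 m/s = 6.50246 μs.
Total = 97.9 μs.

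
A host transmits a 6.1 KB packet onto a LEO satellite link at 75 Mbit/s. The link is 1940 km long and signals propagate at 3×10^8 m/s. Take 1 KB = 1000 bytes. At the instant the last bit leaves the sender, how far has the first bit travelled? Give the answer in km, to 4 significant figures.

t_tx = L/R = 48800/75000000 = 0.000650667 s.
Distance = s × t_tx = 300000000 × 0.000650667 = 195.2 km.

195.2 km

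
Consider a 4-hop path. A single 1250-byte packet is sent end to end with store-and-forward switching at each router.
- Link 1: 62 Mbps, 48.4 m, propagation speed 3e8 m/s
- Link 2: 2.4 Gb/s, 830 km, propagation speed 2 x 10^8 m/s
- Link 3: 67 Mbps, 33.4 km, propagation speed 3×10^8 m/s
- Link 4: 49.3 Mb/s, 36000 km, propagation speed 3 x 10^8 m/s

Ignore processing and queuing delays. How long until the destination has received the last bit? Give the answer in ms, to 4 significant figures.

124.8 ms

L = 1250 × 8 = 10000 bits.
Transmission delays (L/R per hop): 0.16129, 0.00416667, 0.149254, 0.20284 ms; sum = 0.51755 ms.
Propagation delays (d/s per hop): 0.000161333, 4.15, 0.111333, 120 ms; sum = 124.261 ms.
End-to-end = 124.8 ms.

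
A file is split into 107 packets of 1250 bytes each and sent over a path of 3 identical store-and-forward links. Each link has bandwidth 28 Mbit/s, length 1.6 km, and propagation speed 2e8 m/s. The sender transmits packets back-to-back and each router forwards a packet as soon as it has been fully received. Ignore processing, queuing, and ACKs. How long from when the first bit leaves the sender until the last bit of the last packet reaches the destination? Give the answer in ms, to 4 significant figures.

38.95 ms

Per-hop transmission t_tx = L/R = 10000/28000000 = 0.357143 ms.
Per-hop propagation t_prop = 1600/200000000 = 0.008 ms.
Pipeline fill: first packet needs 3·t_tx to clear all hops; remaining 106 packets each add one t_tx.
Total = (3+107-1)·t_tx + 3·t_prop = 109·0.357143 + 3·0.008 = 38.95 ms.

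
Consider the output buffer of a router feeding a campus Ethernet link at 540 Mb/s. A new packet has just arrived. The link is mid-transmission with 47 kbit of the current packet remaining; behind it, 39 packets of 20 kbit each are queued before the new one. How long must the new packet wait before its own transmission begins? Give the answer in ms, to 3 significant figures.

Each queued packet: L/R = 20000/540000000 = 0.037037 ms.
39 queued → 1.44444 ms.
Plus remaining 47000 bits of current packet: 0.087037 ms.
Queuing delay = 1.53 ms.

1.53 ms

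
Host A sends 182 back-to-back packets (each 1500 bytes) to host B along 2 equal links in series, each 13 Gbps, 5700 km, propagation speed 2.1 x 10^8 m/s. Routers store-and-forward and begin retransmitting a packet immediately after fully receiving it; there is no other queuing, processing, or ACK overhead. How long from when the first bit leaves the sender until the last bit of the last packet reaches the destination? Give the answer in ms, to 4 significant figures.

54.45 ms

Per-hop transmission t_tx = L/R = 12000/13000000000 = 0.000923077 ms.
Per-hop propagation t_prop = 5700000/210000000 = 27.1429 ms.
Pipeline fill: first packet needs 2·t_tx to clear all hops; remaining 181 packets each add one t_tx.
Total = (2+182-1)·t_tx + 2·t_prop = 183·0.000923077 + 2·27.1429 = 54.45 ms.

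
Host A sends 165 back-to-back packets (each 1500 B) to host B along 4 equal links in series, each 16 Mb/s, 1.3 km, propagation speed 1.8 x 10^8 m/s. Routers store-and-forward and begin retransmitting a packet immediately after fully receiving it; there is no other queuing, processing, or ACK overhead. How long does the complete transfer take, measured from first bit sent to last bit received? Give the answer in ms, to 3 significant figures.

126 ms

Per-hop transmission t_tx = L/R = 12000/16000000 = 0.75 ms.
Per-hop propagation t_prop = 1300/180000000 = 0.00722222 ms.
Pipeline fill: first packet needs 4·t_tx to clear all hops; remaining 164 packets each add one t_tx.
Total = (4+165-1)·t_tx + 4·t_prop = 168·0.75 + 4·0.00722222 = 126 ms.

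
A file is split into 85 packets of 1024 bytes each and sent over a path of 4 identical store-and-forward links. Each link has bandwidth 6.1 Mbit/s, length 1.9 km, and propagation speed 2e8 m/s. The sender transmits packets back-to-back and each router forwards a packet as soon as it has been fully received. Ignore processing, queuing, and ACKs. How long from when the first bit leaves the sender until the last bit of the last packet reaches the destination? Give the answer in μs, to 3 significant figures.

118000 μs

Per-hop transmission t_tx = L/R = 8192/6100000 = 1342.95 μs.
Per-hop propagation t_prop = 1900/200000000 = 9.5 μs.
Pipeline fill: first packet needs 4·t_tx to clear all hops; remaining 84 packets each add one t_tx.
Total = (4+85-1)·t_tx + 4·t_prop = 88·1342.95 + 4·9.5 = 118000 μs.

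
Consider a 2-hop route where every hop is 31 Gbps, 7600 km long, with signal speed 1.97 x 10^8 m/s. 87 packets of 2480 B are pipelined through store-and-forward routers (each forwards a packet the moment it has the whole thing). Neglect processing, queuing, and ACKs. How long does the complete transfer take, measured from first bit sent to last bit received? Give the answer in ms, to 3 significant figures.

77.2 ms

Per-hop transmission t_tx = L/R = 19840/31000000000 = 0.00064 ms.
Per-hop propagation t_prop = 7600000/197000000 = 38.5787 ms.
Pipeline fill: first packet needs 2·t_tx to clear all hops; remaining 86 packets each add one t_tx.
Total = (2+87-1)·t_tx + 2·t_prop = 88·0.00064 + 2·38.5787 = 77.2 ms.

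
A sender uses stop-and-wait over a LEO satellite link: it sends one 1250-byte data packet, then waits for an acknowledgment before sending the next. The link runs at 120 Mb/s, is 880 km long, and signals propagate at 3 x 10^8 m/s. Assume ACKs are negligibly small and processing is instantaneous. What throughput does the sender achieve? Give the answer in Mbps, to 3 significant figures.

1.68 Mbps

t_tx = L/R = 10000/120000000 = 8.33333e-05 s.
t_prop = 880000/300000000 = 0.00293333 s; RTT = 0.00586667 s.
Cycle = t_tx + RTT = 0.00595 s.
Throughput = L / cycle = 10000 / 0.00595 = 1.68 Mbps.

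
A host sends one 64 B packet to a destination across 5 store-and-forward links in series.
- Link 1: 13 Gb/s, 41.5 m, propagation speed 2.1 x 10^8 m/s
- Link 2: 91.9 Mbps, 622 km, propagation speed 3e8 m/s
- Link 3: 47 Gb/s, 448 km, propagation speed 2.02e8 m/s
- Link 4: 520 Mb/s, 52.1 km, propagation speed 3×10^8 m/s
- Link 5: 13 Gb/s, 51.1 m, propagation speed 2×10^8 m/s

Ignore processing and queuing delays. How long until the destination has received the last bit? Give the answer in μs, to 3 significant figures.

L = 64 × 8 = 512 bits.
Transmission delays (L/R per hop): 0.0393846, 5.57127, 0.0108936, 0.984615, 0.0393846 μs; sum = 6.64555 μs.
Propagation delays (d/s per hop): 0.197619, 2073.33, 2217.82, 173.667, 0.2555 μs; sum = 4465.27 μs.
End-to-end = 4470 μs.

4470 μs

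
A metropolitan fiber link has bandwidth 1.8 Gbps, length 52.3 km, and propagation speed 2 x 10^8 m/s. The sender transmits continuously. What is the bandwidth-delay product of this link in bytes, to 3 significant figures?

58800 bytes

Propagation delay = 52300 / 200000000 = 0.0002615 s.
BDP = R × t_prop = 1800000000 × 0.0002615 = 470700 bits.
In bytes: 470700/8 = 58800 bytes.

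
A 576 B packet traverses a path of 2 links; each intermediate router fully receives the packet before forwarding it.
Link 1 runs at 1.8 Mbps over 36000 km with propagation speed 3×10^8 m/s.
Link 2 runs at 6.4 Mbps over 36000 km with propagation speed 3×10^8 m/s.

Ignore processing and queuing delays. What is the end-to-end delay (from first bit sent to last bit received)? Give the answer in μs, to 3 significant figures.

243000 μs

L = 576 × 8 = 4608 bits.
Transmission delays (L/R per hop): 2560, 720 μs; sum = 3280 μs.
Propagation delays (d/s per hop): 120000, 120000 μs; sum = 240000 μs.
End-to-end = 243000 μs.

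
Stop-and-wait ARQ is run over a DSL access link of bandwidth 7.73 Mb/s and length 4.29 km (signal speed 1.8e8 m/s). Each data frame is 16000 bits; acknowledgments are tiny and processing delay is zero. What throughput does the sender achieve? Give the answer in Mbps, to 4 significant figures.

t_tx = L/R = 16000/7730000 = 0.00206986 s.
t_prop = 4290/180000000 = 2.38333e-05 s; RTT = 4.76667e-05 s.
Cycle = t_tx + RTT = 0.00211752 s.
Throughput = L / cycle = 16000 / 0.00211752 = 7.556 Mbps.

7.556 Mbps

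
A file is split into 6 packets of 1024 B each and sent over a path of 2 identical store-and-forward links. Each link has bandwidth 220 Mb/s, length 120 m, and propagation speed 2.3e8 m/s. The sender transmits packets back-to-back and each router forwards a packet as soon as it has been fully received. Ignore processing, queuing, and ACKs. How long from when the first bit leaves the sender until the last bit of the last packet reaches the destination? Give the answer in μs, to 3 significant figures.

262 μs

Per-hop transmission t_tx = L/R = 8192/220000000 = 37.2364 μs.
Per-hop propagation t_prop = 120/2.3e+08 = 0.521739 μs.
Pipeline fill: first packet needs 2·t_tx to clear all hops; remaining 5 packets each add one t_tx.
Total = (2+6-1)·t_tx + 2·t_prop = 7·37.2364 + 2·0.521739 = 262 μs.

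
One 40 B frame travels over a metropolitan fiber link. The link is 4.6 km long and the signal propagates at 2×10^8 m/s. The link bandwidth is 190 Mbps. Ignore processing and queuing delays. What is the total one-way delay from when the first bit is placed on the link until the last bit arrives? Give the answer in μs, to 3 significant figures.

L = 40 × 8 = 320 bits.
Transmission delay = L/R = 320 / 190000000 = 1.68421 μs.
Propagation delay = d/s = 4600 m / 200000000 m/s = 23 μs.
Total = 24.7 μs.

24.7 μs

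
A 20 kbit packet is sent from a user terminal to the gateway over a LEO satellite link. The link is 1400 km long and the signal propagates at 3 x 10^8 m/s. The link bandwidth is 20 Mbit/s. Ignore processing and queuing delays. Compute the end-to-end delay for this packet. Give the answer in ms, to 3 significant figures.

L = 20000 bits.
Transmission delay = L/R = 20000 / 20000000 = 1 ms.
Propagation delay = d/s = 1400000 m / 300000000 m/s = 4.66667 ms.
Total = 5.67 ms.

5.67 ms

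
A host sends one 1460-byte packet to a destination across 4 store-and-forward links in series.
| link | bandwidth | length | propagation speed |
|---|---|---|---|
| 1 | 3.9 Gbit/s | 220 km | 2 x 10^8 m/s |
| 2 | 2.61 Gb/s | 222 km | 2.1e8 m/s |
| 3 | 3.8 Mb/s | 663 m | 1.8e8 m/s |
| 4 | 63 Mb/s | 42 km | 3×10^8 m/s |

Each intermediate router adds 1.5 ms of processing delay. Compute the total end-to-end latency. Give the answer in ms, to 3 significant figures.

L = 1460 × 8 = 11680 bits.
Transmission delays (L/R per hop): 0.00299487, 0.0044751, 3.07368, 0.185397 ms; sum = 3.26655 ms.
Propagation delays (d/s per hop): 1.1, 1.05714, 0.00368333, 0.14 ms; sum = 2.30083 ms.
Processing at 3 router(s): 3 × 1.5 ms = 4.5 ms.
End-to-end = 10.1 ms.

10.1 ms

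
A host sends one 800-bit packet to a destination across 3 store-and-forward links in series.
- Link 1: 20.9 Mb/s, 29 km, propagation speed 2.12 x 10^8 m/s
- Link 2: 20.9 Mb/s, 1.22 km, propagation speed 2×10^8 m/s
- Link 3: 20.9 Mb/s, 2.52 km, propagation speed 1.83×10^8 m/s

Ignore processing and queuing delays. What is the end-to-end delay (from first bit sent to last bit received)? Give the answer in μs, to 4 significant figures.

271.5 μs

Transmission delay per hop = L/R = 800/20900000 = 38.2775 μs; 3 hops → 114.833 μs.
Propagation delays (d/s per hop): 136.792, 6.1, 13.7705 μs; sum = 156.663 μs.
End-to-end = 271.5 μs.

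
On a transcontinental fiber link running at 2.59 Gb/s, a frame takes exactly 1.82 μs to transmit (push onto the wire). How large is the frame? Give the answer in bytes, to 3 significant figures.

L = R × t_tx = 2590000000 b/s × 1.82e-06 s = 4713.8 bits.
In bytes: 4713.8 / 8 = 589 bytes.

589 bytes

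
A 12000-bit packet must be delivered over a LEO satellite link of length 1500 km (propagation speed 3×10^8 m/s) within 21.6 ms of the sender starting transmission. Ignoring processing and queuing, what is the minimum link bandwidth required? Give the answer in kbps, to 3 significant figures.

723 kbps

Propagation delay = 1500000 / 300000000 = 5 ms.
Transmission budget = 21.6 − 5 = 16.6 ms.
R ≥ L / t_tx = 12000 bits / 0.0166 s = 723 kbps.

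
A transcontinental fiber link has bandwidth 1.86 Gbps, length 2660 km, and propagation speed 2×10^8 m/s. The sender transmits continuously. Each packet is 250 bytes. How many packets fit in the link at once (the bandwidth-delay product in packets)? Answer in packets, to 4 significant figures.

12370 packets

Propagation delay = 2660000 / 200000000 = 0.0133 s.
BDP = R × t_prop = 1860000000 × 0.0133 = 24738000 bits.
In packets of 2000 bits: 12370 packets.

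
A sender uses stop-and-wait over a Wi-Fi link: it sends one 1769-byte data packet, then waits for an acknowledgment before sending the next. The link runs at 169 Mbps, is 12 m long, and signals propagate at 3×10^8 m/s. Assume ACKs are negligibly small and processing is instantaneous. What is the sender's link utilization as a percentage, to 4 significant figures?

t_tx = L/R = 14152/169000000 = 8.37396e-05 s.
t_prop = 12/300000000 = 4e-08 s; RTT = 8e-08 s.
Cycle = t_tx + RTT = 8.38196e-05 s.
Utilization = t_tx / cycle = 8.37396e-05/8.38196e-05 = 99.90 %.

99.90 %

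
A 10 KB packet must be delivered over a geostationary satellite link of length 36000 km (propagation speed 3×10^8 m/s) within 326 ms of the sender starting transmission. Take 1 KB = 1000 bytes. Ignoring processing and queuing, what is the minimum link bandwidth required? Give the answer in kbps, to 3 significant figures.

388 kbps

L = 80000 bits.
Propagation delay = 36000000 / 300000000 = 120 ms.
Transmission budget = 326 − 120 = 206 ms.
R ≥ L / t_tx = 80000 bits / 0.206 s = 388 kbps.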